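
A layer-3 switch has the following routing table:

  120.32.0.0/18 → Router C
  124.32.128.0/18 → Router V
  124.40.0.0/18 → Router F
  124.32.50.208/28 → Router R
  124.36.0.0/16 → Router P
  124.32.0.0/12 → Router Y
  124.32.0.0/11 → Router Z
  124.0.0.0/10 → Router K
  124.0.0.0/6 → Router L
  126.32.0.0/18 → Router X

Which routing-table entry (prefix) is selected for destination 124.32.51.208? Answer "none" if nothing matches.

Entries matching 124.32.51.208:
  124.0.0.0/6 (124.0.0.0 - 127.255.255.255)
  124.0.0.0/10 (124.0.0.0 - 124.63.255.255)
  124.32.0.0/11 (124.32.0.0 - 124.63.255.255)
  124.32.0.0/12 (124.32.0.0 - 124.47.255.255)
Most specific is 124.32.0.0/12.

124.32.0.0/12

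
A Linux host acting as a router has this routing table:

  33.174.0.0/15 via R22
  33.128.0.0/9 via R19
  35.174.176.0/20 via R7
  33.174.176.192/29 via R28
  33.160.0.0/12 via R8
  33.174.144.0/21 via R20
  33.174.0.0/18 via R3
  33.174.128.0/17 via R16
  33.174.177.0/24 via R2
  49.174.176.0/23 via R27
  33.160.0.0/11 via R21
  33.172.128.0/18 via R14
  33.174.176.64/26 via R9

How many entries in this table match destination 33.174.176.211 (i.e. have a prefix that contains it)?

5

Prefixes containing 33.174.176.211:
  33.128.0.0/9 (33.128.0.0 - 33.255.255.255)
  33.160.0.0/11 (33.160.0.0 - 33.191.255.255)
  33.160.0.0/12 (33.160.0.0 - 33.175.255.255)
  33.174.0.0/15 (33.174.0.0 - 33.175.255.255)
  33.174.128.0/17 (33.174.128.0 - 33.174.255.255)
Total matching entries: 5.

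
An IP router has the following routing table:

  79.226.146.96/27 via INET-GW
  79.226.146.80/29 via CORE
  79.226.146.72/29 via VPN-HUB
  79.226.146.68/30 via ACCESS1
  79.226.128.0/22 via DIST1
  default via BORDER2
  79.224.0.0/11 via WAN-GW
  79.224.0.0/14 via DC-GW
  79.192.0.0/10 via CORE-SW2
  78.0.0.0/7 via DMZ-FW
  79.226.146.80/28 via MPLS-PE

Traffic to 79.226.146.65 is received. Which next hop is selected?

DC-GW

Routes whose prefix contains 79.226.146.65:
  0.0.0.0/0 (default, matches everything) -> BORDER2
  78.0.0.0/7 (78.0.0.0 - 79.255.255.255) -> DMZ-FW
  79.192.0.0/10 (79.192.0.0 - 79.255.255.255) -> CORE-SW2
  79.224.0.0/11 (79.224.0.0 - 79.255.255.255) -> WAN-GW
  79.224.0.0/14 (79.224.0.0 - 79.227.255.255) -> DC-GW
More-specific entries that do NOT match:
  79.226.146.68/30 (79.226.146.68 - 79.226.146.71) does not contain 79.226.146.65
  79.226.146.80/29 (79.226.146.80 - 79.226.146.87) does not contain 79.226.146.65
  79.226.146.72/29 (79.226.146.72 - 79.226.146.79) does not contain 79.226.146.65
  79.226.146.80/28 (79.226.146.80 - 79.226.146.95) does not contain 79.226.146.65
  79.226.146.96/27 (79.226.146.96 - 79.226.146.127) does not contain 79.226.146.65
  79.226.128.0/22 (79.226.128.0 - 79.226.131.255) does not contain 79.226.146.65
Longest matching prefix is /14 -> next hop DC-GW.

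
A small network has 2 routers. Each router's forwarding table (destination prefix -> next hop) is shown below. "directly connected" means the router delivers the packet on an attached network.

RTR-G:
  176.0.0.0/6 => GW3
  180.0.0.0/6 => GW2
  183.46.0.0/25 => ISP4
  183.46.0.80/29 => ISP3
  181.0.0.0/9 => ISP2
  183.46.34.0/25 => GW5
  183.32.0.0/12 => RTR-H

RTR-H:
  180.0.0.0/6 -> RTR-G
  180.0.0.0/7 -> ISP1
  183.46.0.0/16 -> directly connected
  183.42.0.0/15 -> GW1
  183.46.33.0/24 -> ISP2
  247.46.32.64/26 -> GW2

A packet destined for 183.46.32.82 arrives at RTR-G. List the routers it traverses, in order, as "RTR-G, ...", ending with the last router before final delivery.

At RTR-G: longest match for 183.46.32.82 is 183.32.0.0/12 -> RTR-H
At RTR-H: longest match for 183.46.32.82 is 183.46.0.0/16 -> directly connected

RTR-G, RTR-H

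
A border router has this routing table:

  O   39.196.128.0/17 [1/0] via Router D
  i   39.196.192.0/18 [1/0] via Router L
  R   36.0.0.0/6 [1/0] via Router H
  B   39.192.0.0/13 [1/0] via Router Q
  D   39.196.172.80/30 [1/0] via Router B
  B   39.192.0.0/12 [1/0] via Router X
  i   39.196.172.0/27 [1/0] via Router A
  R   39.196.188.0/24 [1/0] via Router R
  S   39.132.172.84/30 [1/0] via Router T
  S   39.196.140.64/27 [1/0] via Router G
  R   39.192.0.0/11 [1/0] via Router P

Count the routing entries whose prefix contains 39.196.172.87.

5

Prefixes containing 39.196.172.87:
  36.0.0.0/6 (36.0.0.0 - 39.255.255.255)
  39.192.0.0/11 (39.192.0.0 - 39.223.255.255)
  39.192.0.0/12 (39.192.0.0 - 39.207.255.255)
  39.192.0.0/13 (39.192.0.0 - 39.199.255.255)
  39.196.128.0/17 (39.196.128.0 - 39.196.255.255)
Total matching entries: 5.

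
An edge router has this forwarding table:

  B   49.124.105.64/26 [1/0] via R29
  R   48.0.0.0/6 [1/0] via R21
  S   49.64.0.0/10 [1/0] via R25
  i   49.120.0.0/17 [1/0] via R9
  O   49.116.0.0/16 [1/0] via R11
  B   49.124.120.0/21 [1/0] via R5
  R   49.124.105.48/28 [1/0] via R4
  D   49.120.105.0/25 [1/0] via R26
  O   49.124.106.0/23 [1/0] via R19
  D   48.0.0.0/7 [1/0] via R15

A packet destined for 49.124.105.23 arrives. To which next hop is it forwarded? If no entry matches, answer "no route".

Routes whose prefix contains 49.124.105.23:
  48.0.0.0/6 (48.0.0.0 - 51.255.255.255) -> R21
  48.0.0.0/7 (48.0.0.0 - 49.255.255.255) -> R15
  49.64.0.0/10 (49.64.0.0 - 49.127.255.255) -> R25
More-specific entries that do NOT match:
  49.124.105.48/28 (49.124.105.48 - 49.124.105.63) does not contain 49.124.105.23
  49.124.105.64/26 (49.124.105.64 - 49.124.105.127) does not contain 49.124.105.23
  49.120.105.0/25 (49.120.105.0 - 49.120.105.127) does not contain 49.124.105.23
  49.124.106.0/23 (49.124.106.0 - 49.124.107.255) does not contain 49.124.105.23
  49.124.120.0/21 (49.124.120.0 - 49.124.127.255) does not contain 49.124.105.23
  49.120.0.0/17 (49.120.0.0 - 49.120.127.255) does not contain 49.124.105.23
  49.116.0.0/16 (49.116.0.0 - 49.116.255.255) does not contain 49.124.105.23
Longest matching prefix is /10 -> next hop R25.

R25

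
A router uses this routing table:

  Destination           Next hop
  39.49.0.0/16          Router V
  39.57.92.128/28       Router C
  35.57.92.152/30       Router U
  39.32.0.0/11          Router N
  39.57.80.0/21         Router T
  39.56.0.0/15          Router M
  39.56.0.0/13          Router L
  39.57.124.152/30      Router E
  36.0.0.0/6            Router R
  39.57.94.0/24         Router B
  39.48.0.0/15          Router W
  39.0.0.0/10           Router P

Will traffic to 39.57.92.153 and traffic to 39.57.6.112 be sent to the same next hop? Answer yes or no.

39.57.92.153: longest match 39.56.0.0/15 -> Router M
39.57.6.112: longest match 39.56.0.0/15 -> Router M

yes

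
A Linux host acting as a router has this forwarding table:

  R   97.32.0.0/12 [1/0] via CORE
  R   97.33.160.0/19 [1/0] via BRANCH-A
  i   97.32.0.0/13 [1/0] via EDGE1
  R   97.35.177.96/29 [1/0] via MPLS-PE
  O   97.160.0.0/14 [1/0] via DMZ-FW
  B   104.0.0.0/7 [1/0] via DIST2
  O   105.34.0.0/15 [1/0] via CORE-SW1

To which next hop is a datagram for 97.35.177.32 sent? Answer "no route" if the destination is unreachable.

Routes whose prefix contains 97.35.177.32:
  97.32.0.0/12 (97.32.0.0 - 97.47.255.255) -> CORE
  97.32.0.0/13 (97.32.0.0 - 97.39.255.255) -> EDGE1
More-specific entries that do NOT match:
  97.35.177.96/29 (97.35.177.96 - 97.35.177.103) does not contain 97.35.177.32
  97.33.160.0/19 (97.33.160.0 - 97.33.191.255) does not contain 97.35.177.32
  105.34.0.0/15 (105.34.0.0 - 105.35.255.255) does not contain 97.35.177.32
  97.160.0.0/14 (97.160.0.0 - 97.163.255.255) does not contain 97.35.177.32
Longest matching prefix is /13 -> next hop EDGE1.

EDGE1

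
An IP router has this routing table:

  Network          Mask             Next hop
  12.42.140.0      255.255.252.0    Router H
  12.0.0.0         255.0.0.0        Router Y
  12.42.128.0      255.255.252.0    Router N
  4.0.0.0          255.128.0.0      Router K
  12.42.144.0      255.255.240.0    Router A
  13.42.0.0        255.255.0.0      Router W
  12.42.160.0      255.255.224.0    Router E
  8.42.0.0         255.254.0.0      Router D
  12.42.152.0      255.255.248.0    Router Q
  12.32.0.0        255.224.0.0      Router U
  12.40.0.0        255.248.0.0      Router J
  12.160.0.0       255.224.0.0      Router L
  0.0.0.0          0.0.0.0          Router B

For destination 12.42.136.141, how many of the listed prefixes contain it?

4

Prefixes containing 12.42.136.141:
  0.0.0.0/0 (default, matches everything)
  12.0.0.0/8 (12.0.0.0 - 12.255.255.255)
  12.32.0.0/11 (12.32.0.0 - 12.63.255.255)
  12.40.0.0/13 (12.40.0.0 - 12.47.255.255)
Total matching entries: 4.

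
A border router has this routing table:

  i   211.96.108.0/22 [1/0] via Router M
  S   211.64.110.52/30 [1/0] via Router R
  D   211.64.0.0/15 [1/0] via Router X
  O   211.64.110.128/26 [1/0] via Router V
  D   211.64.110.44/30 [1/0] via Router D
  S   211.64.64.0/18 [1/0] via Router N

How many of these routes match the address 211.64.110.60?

2

Prefixes containing 211.64.110.60:
  211.64.0.0/15 (211.64.0.0 - 211.65.255.255)
  211.64.64.0/18 (211.64.64.0 - 211.64.127.255)
Total matching entries: 2.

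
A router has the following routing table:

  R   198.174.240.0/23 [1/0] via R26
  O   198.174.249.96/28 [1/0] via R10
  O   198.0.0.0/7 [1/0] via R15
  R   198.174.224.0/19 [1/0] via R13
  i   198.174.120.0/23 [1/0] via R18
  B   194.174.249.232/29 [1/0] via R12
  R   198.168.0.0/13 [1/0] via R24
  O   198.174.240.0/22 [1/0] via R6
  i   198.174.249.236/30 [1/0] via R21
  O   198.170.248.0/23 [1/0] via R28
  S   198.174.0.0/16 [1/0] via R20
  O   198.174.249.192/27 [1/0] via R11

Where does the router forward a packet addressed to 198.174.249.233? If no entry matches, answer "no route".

Routes whose prefix contains 198.174.249.233:
  198.0.0.0/7 (198.0.0.0 - 199.255.255.255) -> R15
  198.168.0.0/13 (198.168.0.0 - 198.175.255.255) -> R24
  198.174.0.0/16 (198.174.0.0 - 198.174.255.255) -> R20
  198.174.224.0/19 (198.174.224.0 - 198.174.255.255) -> R13
More-specific entries that do NOT match:
  198.174.249.236/30 (198.174.249.236 - 198.174.249.239) does not contain 198.174.249.233
  194.174.249.232/29 (194.174.249.232 - 194.174.249.239) does not contain 198.174.249.233
  198.174.249.96/28 (198.174.249.96 - 198.174.249.111) does not contain 198.174.249.233
  198.174.249.192/27 (198.174.249.192 - 198.174.249.223) does not contain 198.174.249.233
  198.174.240.0/23 (198.174.240.0 - 198.174.241.255) does not contain 198.174.249.233
  198.174.120.0/23 (198.174.120.0 - 198.174.121.255) does not contain 198.174.249.233
  198.170.248.0/23 (198.170.248.0 - 198.170.249.255) does not contain 198.174.249.233
  198.174.240.0/22 (198.174.240.0 - 198.174.243.255) does not contain 198.174.249.233
Longest matching prefix is /19 -> next hop R13.

R13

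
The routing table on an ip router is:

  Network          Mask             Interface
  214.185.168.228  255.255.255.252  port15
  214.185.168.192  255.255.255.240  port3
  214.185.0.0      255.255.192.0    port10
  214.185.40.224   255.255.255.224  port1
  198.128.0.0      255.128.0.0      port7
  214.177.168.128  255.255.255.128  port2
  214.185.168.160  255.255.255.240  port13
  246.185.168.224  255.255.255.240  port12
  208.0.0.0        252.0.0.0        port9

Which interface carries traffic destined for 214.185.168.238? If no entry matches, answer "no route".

no route

No entry's prefix contains 214.185.168.238; there is no default route.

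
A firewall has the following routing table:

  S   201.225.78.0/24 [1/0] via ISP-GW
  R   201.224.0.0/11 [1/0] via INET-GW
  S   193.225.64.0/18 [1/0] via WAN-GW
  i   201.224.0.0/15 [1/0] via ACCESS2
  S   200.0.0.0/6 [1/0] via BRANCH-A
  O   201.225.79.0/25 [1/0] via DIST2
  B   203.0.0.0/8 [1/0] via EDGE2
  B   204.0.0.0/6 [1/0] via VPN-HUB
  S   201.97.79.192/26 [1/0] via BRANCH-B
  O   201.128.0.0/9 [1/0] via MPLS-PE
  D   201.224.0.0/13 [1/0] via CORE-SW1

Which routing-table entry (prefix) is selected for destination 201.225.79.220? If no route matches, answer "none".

201.224.0.0/15

Entries matching 201.225.79.220:
  200.0.0.0/6 (200.0.0.0 - 203.255.255.255)
  201.128.0.0/9 (201.128.0.0 - 201.255.255.255)
  201.224.0.0/11 (201.224.0.0 - 201.255.255.255)
  201.224.0.0/13 (201.224.0.0 - 201.231.255.255)
  201.224.0.0/15 (201.224.0.0 - 201.225.255.255)
Most specific is 201.224.0.0/15.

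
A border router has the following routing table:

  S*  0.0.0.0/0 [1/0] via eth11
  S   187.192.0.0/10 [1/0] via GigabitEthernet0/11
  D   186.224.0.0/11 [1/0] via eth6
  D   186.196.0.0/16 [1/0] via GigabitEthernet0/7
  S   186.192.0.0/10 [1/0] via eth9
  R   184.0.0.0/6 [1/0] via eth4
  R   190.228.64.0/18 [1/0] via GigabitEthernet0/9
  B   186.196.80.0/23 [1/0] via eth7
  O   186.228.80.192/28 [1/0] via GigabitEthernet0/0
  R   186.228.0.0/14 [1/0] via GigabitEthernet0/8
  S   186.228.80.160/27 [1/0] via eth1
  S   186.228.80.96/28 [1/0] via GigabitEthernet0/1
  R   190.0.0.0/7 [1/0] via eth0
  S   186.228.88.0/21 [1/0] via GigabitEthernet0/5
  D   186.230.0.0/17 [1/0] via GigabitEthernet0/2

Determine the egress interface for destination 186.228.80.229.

GigabitEthernet0/8

Routes whose prefix contains 186.228.80.229:
  0.0.0.0/0 (default, matches everything) -> eth11
  184.0.0.0/6 (184.0.0.0 - 187.255.255.255) -> eth4
  186.192.0.0/10 (186.192.0.0 - 186.255.255.255) -> eth9
  186.224.0.0/11 (186.224.0.0 - 186.255.255.255) -> eth6
  186.228.0.0/14 (186.228.0.0 - 186.231.255.255) -> GigabitEthernet0/8
More-specific entries that do NOT match:
  186.228.80.192/28 (186.228.80.192 - 186.228.80.207) does not contain 186.228.80.229
  186.228.80.96/28 (186.228.80.96 - 186.228.80.111) does not contain 186.228.80.229
  186.228.80.160/27 (186.228.80.160 - 186.228.80.191) does not contain 186.228.80.229
  186.196.80.0/23 (186.196.80.0 - 186.196.81.255) does not contain 186.228.80.229
  186.228.88.0/21 (186.228.88.0 - 186.228.95.255) does not contain 186.228.80.229
  190.228.64.0/18 (190.228.64.0 - 190.228.127.255) does not contain 186.228.80.229
  186.230.0.0/17 (186.230.0.0 - 186.230.127.255) does not contain 186.228.80.229
  186.196.0.0/16 (186.196.0.0 - 186.196.255.255) does not contain 186.228.80.229
Longest matching prefix is /14 -> interface GigabitEthernet0/8.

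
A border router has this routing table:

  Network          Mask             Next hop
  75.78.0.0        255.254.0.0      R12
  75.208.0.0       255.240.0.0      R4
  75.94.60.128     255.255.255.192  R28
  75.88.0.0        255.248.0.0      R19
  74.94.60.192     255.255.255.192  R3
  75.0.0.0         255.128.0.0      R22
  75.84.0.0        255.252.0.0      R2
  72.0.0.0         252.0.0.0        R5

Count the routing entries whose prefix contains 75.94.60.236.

Prefixes containing 75.94.60.236:
  72.0.0.0/6 (72.0.0.0 - 75.255.255.255)
  75.0.0.0/9 (75.0.0.0 - 75.127.255.255)
  75.88.0.0/13 (75.88.0.0 - 75.95.255.255)
Total matching entries: 3.

3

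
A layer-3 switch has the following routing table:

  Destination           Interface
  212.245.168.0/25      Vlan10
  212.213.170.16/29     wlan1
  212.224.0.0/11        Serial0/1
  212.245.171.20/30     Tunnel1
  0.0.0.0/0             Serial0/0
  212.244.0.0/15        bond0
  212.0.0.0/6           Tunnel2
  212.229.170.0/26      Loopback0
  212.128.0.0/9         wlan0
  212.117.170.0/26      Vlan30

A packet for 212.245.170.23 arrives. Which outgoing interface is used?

bond0

Routes whose prefix contains 212.245.170.23:
  0.0.0.0/0 (default, matches everything) -> Serial0/0
  212.0.0.0/6 (212.0.0.0 - 215.255.255.255) -> Tunnel2
  212.128.0.0/9 (212.128.0.0 - 212.255.255.255) -> wlan0
  212.224.0.0/11 (212.224.0.0 - 212.255.255.255) -> Serial0/1
  212.244.0.0/15 (212.244.0.0 - 212.245.255.255) -> bond0
More-specific entries that do NOT match:
  212.245.171.20/30 (212.245.171.20 - 212.245.171.23) does not contain 212.245.170.23
  212.213.170.16/29 (212.213.170.16 - 212.213.170.23) does not contain 212.245.170.23
  212.229.170.0/26 (212.229.170.0 - 212.229.170.63) does not contain 212.245.170.23
  212.117.170.0/26 (212.117.170.0 - 212.117.170.63) does not contain 212.245.170.23
  212.245.168.0/25 (212.245.168.0 - 212.245.168.127) does not contain 212.245.170.23
Longest matching prefix is /15 -> interface bond0.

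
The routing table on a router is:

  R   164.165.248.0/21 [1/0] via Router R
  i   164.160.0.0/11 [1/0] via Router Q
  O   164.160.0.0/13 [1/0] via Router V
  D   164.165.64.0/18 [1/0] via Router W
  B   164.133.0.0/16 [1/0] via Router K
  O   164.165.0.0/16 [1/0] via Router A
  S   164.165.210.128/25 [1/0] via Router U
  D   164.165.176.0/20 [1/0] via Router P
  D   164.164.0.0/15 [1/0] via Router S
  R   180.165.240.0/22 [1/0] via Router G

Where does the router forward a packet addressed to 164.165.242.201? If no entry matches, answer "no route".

Router A

Routes whose prefix contains 164.165.242.201:
  164.160.0.0/11 (164.160.0.0 - 164.191.255.255) -> Router Q
  164.160.0.0/13 (164.160.0.0 - 164.167.255.255) -> Router V
  164.164.0.0/15 (164.164.0.0 - 164.165.255.255) -> Router S
  164.165.0.0/16 (164.165.0.0 - 164.165.255.255) -> Router A
More-specific entries that do NOT match:
  164.165.210.128/25 (164.165.210.128 - 164.165.210.255) does not contain 164.165.242.201
  180.165.240.0/22 (180.165.240.0 - 180.165.243.255) does not contain 164.165.242.201
  164.165.248.0/21 (164.165.248.0 - 164.165.255.255) does not contain 164.165.242.201
  164.165.176.0/20 (164.165.176.0 - 164.165.191.255) does not contain 164.165.242.201
  164.165.64.0/18 (164.165.64.0 - 164.165.127.255) does not contain 164.165.242.201
Longest matching prefix is /16 -> next hop Router A.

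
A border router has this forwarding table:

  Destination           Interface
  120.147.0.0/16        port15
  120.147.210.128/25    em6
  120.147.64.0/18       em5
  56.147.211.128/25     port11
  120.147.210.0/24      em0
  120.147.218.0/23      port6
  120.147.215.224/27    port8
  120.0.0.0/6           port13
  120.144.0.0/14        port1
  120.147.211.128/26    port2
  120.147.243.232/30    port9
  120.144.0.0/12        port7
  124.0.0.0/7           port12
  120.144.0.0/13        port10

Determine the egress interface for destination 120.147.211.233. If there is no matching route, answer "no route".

Routes whose prefix contains 120.147.211.233:
  120.0.0.0/6 (120.0.0.0 - 123.255.255.255) -> port13
  120.144.0.0/12 (120.144.0.0 - 120.159.255.255) -> port7
  120.144.0.0/13 (120.144.0.0 - 120.151.255.255) -> port10
  120.144.0.0/14 (120.144.0.0 - 120.147.255.255) -> port1
  120.147.0.0/16 (120.147.0.0 - 120.147.255.255) -> port15
More-specific entries that do NOT match:
  120.147.243.232/30 (120.147.243.232 - 120.147.243.235) does not contain 120.147.211.233
  120.147.215.224/27 (120.147.215.224 - 120.147.215.255) does not contain 120.147.211.233
  120.147.211.128/26 (120.147.211.128 - 120.147.211.191) does not contain 120.147.211.233
  120.147.210.128/25 (120.147.210.128 - 120.147.210.255) does not contain 120.147.211.233
  56.147.211.128/25 (56.147.211.128 - 56.147.211.255) does not contain 120.147.211.233
  120.147.210.0/24 (120.147.210.0 - 120.147.210.255) does not contain 120.147.211.233
  120.147.218.0/23 (120.147.218.0 - 120.147.219.255) does not contain 120.147.211.233
  120.147.64.0/18 (120.147.64.0 - 120.147.127.255) does not contain 120.147.211.233
Longest matching prefix is /16 -> interface port15.

port15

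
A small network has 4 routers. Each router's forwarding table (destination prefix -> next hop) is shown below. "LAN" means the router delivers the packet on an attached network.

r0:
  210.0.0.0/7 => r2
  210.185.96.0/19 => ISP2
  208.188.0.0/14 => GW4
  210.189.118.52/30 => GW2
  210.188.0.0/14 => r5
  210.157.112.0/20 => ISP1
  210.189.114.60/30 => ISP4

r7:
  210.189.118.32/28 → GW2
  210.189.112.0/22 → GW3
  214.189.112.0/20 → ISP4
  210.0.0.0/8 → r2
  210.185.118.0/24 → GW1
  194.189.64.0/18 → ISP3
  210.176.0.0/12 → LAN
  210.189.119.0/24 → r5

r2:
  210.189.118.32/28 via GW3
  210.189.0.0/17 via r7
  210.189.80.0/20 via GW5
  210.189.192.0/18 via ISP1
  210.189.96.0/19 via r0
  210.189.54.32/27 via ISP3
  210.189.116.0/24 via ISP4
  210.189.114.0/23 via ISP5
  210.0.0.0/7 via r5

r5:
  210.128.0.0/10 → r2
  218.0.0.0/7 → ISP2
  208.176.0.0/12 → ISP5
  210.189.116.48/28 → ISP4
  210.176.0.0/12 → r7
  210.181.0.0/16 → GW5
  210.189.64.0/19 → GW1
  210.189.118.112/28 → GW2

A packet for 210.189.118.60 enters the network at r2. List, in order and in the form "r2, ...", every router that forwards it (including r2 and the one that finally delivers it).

At r2: longest match for 210.189.118.60 is 210.189.96.0/19 -> r0
At r0: longest match for 210.189.118.60 is 210.188.0.0/14 -> r5
At r5: longest match for 210.189.118.60 is 210.176.0.0/12 -> r7
At r7: longest match for 210.189.118.60 is 210.176.0.0/12 -> LAN

r2, r0, r5, r7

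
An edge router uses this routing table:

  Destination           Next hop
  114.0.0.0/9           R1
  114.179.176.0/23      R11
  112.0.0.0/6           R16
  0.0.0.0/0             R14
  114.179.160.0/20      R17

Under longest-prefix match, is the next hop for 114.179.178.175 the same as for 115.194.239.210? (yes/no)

yes

114.179.178.175: longest match 112.0.0.0/6 -> R16
115.194.239.210: longest match 112.0.0.0/6 -> R16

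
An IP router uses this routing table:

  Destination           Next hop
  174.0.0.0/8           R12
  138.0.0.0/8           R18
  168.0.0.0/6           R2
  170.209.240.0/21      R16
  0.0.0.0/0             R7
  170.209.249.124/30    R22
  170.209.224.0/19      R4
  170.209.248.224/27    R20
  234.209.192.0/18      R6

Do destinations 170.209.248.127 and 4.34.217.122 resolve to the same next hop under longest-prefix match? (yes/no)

no

170.209.248.127: longest match 170.209.224.0/19 -> R4
4.34.217.122: longest match 0.0.0.0/0 -> R7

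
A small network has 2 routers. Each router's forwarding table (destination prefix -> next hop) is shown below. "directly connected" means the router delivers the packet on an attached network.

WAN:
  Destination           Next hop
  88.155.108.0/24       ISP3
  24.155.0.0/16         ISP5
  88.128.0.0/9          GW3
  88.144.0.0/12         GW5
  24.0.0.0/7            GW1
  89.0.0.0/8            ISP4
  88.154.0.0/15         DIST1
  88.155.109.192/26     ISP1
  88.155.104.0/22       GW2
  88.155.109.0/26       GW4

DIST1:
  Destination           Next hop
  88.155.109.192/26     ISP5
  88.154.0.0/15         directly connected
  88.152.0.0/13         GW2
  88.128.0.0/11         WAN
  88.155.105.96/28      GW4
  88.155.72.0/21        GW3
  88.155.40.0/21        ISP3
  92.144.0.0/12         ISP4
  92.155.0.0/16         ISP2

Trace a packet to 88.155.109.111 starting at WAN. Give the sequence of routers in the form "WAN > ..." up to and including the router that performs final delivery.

At WAN: longest match for 88.155.109.111 is 88.154.0.0/15 -> DIST1
At DIST1: longest match for 88.155.109.111 is 88.154.0.0/15 -> directly connected

WAN > DIST1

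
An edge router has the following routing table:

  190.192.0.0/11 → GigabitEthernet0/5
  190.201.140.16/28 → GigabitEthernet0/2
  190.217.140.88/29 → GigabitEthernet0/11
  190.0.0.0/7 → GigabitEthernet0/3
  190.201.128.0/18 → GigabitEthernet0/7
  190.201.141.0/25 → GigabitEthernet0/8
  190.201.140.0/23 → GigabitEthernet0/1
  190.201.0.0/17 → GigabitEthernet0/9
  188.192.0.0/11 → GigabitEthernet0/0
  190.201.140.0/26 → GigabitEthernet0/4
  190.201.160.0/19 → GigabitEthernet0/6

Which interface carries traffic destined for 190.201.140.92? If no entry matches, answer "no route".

GigabitEthernet0/1

Routes whose prefix contains 190.201.140.92:
  190.0.0.0/7 (190.0.0.0 - 191.255.255.255) -> GigabitEthernet0/3
  190.192.0.0/11 (190.192.0.0 - 190.223.255.255) -> GigabitEthernet0/5
  190.201.128.0/18 (190.201.128.0 - 190.201.191.255) -> GigabitEthernet0/7
  190.201.140.0/23 (190.201.140.0 - 190.201.141.255) -> GigabitEthernet0/1
More-specific entries that do NOT match:
  190.217.140.88/29 (190.217.140.88 - 190.217.140.95) does not contain 190.201.140.92
  190.201.140.16/28 (190.201.140.16 - 190.201.140.31) does not contain 190.201.140.92
  190.201.140.0/26 (190.201.140.0 - 190.201.140.63) does not contain 190.201.140.92
  190.201.141.0/25 (190.201.141.0 - 190.201.141.127) does not contain 190.201.140.92
Longest matching prefix is /23 -> interface GigabitEthernet0/1.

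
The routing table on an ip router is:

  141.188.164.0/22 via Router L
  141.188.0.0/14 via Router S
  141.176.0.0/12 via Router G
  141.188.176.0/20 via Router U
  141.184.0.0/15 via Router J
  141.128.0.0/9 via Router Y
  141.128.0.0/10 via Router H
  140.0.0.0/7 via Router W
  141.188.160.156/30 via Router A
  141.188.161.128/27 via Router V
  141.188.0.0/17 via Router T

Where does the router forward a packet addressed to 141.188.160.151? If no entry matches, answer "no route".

Router S

Routes whose prefix contains 141.188.160.151:
  140.0.0.0/7 (140.0.0.0 - 141.255.255.255) -> Router W
  141.128.0.0/9 (141.128.0.0 - 141.255.255.255) -> Router Y
  141.128.0.0/10 (141.128.0.0 - 141.191.255.255) -> Router H
  141.176.0.0/12 (141.176.0.0 - 141.191.255.255) -> Router G
  141.188.0.0/14 (141.188.0.0 - 141.191.255.255) -> Router S
More-specific entries that do NOT match:
  141.188.160.156/30 (141.188.160.156 - 141.188.160.159) does not contain 141.188.160.151
  141.188.161.128/27 (141.188.161.128 - 141.188.161.159) does not contain 141.188.160.151
  141.188.164.0/22 (141.188.164.0 - 141.188.167.255) does not contain 141.188.160.151
  141.188.176.0/20 (141.188.176.0 - 141.188.191.255) does not contain 141.188.160.151
  141.188.0.0/17 (141.188.0.0 - 141.188.127.255) does not contain 141.188.160.151
  141.184.0.0/15 (141.184.0.0 - 141.185.255.255) does not contain 141.188.160.151
Longest matching prefix is /14 -> next hop Router S.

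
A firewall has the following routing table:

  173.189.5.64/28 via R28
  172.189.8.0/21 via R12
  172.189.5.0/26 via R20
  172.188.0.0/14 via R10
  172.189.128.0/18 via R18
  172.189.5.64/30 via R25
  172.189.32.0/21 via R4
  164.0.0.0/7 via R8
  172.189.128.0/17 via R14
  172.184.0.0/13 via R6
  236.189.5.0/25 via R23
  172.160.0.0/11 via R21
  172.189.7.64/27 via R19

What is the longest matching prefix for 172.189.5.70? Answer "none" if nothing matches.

172.188.0.0/14

Entries matching 172.189.5.70:
  172.160.0.0/11 (172.160.0.0 - 172.191.255.255)
  172.184.0.0/13 (172.184.0.0 - 172.191.255.255)
  172.188.0.0/14 (172.188.0.0 - 172.191.255.255)
Most specific is 172.188.0.0/14.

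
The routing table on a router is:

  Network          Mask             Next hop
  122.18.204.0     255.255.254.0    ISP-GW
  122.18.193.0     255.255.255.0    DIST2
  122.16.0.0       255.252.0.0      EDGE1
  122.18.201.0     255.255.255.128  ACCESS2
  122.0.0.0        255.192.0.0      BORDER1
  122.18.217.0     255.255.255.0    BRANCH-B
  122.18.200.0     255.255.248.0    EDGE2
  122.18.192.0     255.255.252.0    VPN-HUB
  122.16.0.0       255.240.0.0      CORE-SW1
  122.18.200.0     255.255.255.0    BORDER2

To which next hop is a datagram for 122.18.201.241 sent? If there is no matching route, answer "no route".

EDGE2

Routes whose prefix contains 122.18.201.241:
  122.0.0.0/10 (122.0.0.0 - 122.63.255.255) -> BORDER1
  122.16.0.0/12 (122.16.0.0 - 122.31.255.255) -> CORE-SW1
  122.16.0.0/14 (122.16.0.0 - 122.19.255.255) -> EDGE1
  122.18.200.0/21 (122.18.200.0 - 122.18.207.255) -> EDGE2
More-specific entries that do NOT match:
  122.18.201.0/25 (122.18.201.0 - 122.18.201.127) does not contain 122.18.201.241
  122.18.193.0/24 (122.18.193.0 - 122.18.193.255) does not contain 122.18.201.241
  122.18.217.0/24 (122.18.217.0 - 122.18.217.255) does not contain 122.18.201.241
  122.18.200.0/24 (122.18.200.0 - 122.18.200.255) does not contain 122.18.201.241
  122.18.204.0/23 (122.18.204.0 - 122.18.205.255) does not contain 122.18.201.241
  122.18.192.0/22 (122.18.192.0 - 122.18.195.255) does not contain 122.18.201.241
Longest matching prefix is /21 -> next hop EDGE2.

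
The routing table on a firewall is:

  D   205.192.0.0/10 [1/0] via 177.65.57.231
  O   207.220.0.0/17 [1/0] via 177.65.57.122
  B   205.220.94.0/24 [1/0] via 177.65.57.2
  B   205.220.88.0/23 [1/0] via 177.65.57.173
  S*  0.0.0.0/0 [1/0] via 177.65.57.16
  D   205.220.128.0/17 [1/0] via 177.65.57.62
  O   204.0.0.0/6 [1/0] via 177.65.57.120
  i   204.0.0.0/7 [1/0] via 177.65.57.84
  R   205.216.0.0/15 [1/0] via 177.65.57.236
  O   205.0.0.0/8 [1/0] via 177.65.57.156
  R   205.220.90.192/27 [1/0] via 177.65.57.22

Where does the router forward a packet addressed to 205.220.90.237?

Routes whose prefix contains 205.220.90.237:
  0.0.0.0/0 (default, matches everything) -> 177.65.57.16
  204.0.0.0/6 (204.0.0.0 - 207.255.255.255) -> 177.65.57.120
  204.0.0.0/7 (204.0.0.0 - 205.255.255.255) -> 177.65.57.84
  205.0.0.0/8 (205.0.0.0 - 205.255.255.255) -> 177.65.57.156
  205.192.0.0/10 (205.192.0.0 - 205.255.255.255) -> 177.65.57.231
More-specific entries that do NOT match:
  205.220.90.192/27 (205.220.90.192 - 205.220.90.223) does not contain 205.220.90.237
  205.220.94.0/24 (205.220.94.0 - 205.220.94.255) does not contain 205.220.90.237
  205.220.88.0/23 (205.220.88.0 - 205.220.89.255) does not contain 205.220.90.237
  207.220.0.0/17 (207.220.0.0 - 207.220.127.255) does not contain 205.220.90.237
  205.220.128.0/17 (205.220.128.0 - 205.220.255.255) does not contain 205.220.90.237
  205.216.0.0/15 (205.216.0.0 - 205.217.255.255) does not contain 205.220.90.237
Longest matching prefix is /10 -> next hop 177.65.57.231.

177.65.57.231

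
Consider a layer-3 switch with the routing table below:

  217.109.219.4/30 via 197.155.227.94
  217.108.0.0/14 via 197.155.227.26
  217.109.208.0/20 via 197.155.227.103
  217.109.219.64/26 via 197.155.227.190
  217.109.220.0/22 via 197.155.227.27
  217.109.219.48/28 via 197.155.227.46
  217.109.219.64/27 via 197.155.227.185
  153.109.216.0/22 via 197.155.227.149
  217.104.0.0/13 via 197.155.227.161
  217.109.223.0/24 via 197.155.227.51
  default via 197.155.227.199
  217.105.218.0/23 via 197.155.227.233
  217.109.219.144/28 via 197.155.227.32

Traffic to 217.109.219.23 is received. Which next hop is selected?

Routes whose prefix contains 217.109.219.23:
  0.0.0.0/0 (default, matches everything) -> 197.155.227.199
  217.104.0.0/13 (217.104.0.0 - 217.111.255.255) -> 197.155.227.161
  217.108.0.0/14 (217.108.0.0 - 217.111.255.255) -> 197.155.227.26
  217.109.208.0/20 (217.109.208.0 - 217.109.223.255) -> 197.155.227.103
More-specific entries that do NOT match:
  217.109.219.4/30 (217.109.219.4 - 217.109.219.7) does not contain 217.109.219.23
  217.109.219.48/28 (217.109.219.48 - 217.109.219.63) does not contain 217.109.219.23
  217.109.219.144/28 (217.109.219.144 - 217.109.219.159) does not contain 217.109.219.23
  217.109.219.64/27 (217.109.219.64 - 217.109.219.95) does not contain 217.109.219.23
  217.109.219.64/26 (217.109.219.64 - 217.109.219.127) does not contain 217.109.219.23
  217.109.223.0/24 (217.109.223.0 - 217.109.223.255) does not contain 217.109.219.23
  217.105.218.0/23 (217.105.218.0 - 217.105.219.255) does not contain 217.109.219.23
  217.109.220.0/22 (217.109.220.0 - 217.109.223.255) does not contain 217.109.219.23
  153.109.216.0/22 (153.109.216.0 - 153.109.219.255) does not contain 217.109.219.23
Longest matching prefix is /20 -> next hop 197.155.227.103.

197.155.227.103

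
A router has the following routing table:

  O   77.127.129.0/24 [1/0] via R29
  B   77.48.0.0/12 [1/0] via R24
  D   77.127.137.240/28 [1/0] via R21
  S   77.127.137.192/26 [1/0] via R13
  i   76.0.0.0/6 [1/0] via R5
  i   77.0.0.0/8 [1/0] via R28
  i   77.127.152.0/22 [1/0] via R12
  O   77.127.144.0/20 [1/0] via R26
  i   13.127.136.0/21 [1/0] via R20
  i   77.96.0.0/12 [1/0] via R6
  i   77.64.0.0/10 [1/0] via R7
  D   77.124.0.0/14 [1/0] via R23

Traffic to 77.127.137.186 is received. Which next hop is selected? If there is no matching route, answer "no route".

Routes whose prefix contains 77.127.137.186:
  76.0.0.0/6 (76.0.0.0 - 79.255.255.255) -> R5
  77.0.0.0/8 (77.0.0.0 - 77.255.255.255) -> R28
  77.64.0.0/10 (77.64.0.0 - 77.127.255.255) -> R7
  77.124.0.0/14 (77.124.0.0 - 77.127.255.255) -> R23
More-specific entries that do NOT match:
  77.127.137.240/28 (77.127.137.240 - 77.127.137.255) does not contain 77.127.137.186
  77.127.137.192/26 (77.127.137.192 - 77.127.137.255) does not contain 77.127.137.186
  77.127.129.0/24 (77.127.129.0 - 77.127.129.255) does not contain 77.127.137.186
  77.127.152.0/22 (77.127.152.0 - 77.127.155.255) does not contain 77.127.137.186
  13.127.136.0/21 (13.127.136.0 - 13.127.143.255) does not contain 77.127.137.186
  77.127.144.0/20 (77.127.144.0 - 77.127.159.255) does not contain 77.127.137.186
Longest matching prefix is /14 -> next hop R23.

R23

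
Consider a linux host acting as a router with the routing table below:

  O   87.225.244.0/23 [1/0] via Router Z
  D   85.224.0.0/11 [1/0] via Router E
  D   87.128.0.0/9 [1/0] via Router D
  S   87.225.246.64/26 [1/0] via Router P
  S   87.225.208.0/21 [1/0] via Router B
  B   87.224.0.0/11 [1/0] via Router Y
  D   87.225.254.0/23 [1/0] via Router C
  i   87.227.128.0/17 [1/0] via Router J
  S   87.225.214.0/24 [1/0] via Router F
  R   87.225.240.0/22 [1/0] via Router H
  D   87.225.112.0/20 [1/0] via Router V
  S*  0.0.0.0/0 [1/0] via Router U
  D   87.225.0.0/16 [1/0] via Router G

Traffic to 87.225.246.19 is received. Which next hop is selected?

Router G

Routes whose prefix contains 87.225.246.19:
  0.0.0.0/0 (default, matches everything) -> Router U
  87.128.0.0/9 (87.128.0.0 - 87.255.255.255) -> Router D
  87.224.0.0/11 (87.224.0.0 - 87.255.255.255) -> Router Y
  87.225.0.0/16 (87.225.0.0 - 87.225.255.255) -> Router G
More-specific entries that do NOT match:
  87.225.246.64/26 (87.225.246.64 - 87.225.246.127) does not contain 87.225.246.19
  87.225.214.0/24 (87.225.214.0 - 87.225.214.255) does not contain 87.225.246.19
  87.225.244.0/23 (87.225.244.0 - 87.225.245.255) does not contain 87.225.246.19
  87.225.254.0/23 (87.225.254.0 - 87.225.255.255) does not contain 87.225.246.19
  87.225.240.0/22 (87.225.240.0 - 87.225.243.255) does not contain 87.225.246.19
  87.225.208.0/21 (87.225.208.0 - 87.225.215.255) does not contain 87.225.246.19
  87.225.112.0/20 (87.225.112.0 - 87.225.127.255) does not contain 87.225.246.19
  87.227.128.0/17 (87.227.128.0 - 87.227.255.255) does not contain 87.225.246.19
Longest matching prefix is /16 -> next hop Router G.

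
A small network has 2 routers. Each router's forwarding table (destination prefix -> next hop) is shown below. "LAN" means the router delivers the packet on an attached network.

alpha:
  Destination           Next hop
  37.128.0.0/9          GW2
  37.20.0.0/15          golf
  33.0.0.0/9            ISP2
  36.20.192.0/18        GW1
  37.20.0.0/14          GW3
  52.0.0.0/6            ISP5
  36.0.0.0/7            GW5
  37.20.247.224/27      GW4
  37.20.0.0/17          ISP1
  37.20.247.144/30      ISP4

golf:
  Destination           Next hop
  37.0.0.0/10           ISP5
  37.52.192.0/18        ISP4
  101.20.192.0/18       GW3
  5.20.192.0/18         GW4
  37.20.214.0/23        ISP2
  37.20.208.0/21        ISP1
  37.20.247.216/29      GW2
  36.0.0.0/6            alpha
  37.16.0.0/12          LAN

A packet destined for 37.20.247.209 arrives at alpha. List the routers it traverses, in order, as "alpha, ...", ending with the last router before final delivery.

alpha, golf

At alpha: longest match for 37.20.247.209 is 37.20.0.0/15 -> golf
At golf: longest match for 37.20.247.209 is 37.16.0.0/12 -> LAN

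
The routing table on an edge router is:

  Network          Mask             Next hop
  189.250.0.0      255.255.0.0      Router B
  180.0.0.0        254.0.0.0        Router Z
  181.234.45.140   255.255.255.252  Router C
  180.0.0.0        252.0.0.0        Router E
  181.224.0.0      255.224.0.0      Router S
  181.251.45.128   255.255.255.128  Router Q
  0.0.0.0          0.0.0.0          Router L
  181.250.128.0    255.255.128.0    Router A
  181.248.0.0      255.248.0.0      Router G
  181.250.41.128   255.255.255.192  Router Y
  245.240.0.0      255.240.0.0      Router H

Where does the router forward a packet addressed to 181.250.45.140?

Routes whose prefix contains 181.250.45.140:
  0.0.0.0/0 (default, matches everything) -> Router L
  180.0.0.0/6 (180.0.0.0 - 183.255.255.255) -> Router E
  180.0.0.0/7 (180.0.0.0 - 181.255.255.255) -> Router Z
  181.224.0.0/11 (181.224.0.0 - 181.255.255.255) -> Router S
  181.248.0.0/13 (181.248.0.0 - 181.255.255.255) -> Router G
More-specific entries that do NOT match:
  181.234.45.140/30 (181.234.45.140 - 181.234.45.143) does not contain 181.250.45.140
  181.250.41.128/26 (181.250.41.128 - 181.250.41.191) does not contain 181.250.45.140
  181.251.45.128/25 (181.251.45.128 - 181.251.45.255) does not contain 181.250.45.140
  181.250.128.0/17 (181.250.128.0 - 181.250.255.255) does not contain 181.250.45.140
  189.250.0.0/16 (189.250.0.0 - 189.250.255.255) does not contain 181.250.45.140
Longest matching prefix is /13 -> next hop Router G.

Router G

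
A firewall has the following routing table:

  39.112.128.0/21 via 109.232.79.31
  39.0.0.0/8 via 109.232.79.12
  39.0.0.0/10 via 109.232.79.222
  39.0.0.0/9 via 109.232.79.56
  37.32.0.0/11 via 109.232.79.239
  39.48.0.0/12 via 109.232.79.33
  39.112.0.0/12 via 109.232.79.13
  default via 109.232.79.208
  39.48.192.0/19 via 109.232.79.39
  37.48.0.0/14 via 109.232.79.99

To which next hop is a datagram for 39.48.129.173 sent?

109.232.79.33

Routes whose prefix contains 39.48.129.173:
  0.0.0.0/0 (default, matches everything) -> 109.232.79.208
  39.0.0.0/8 (39.0.0.0 - 39.255.255.255) -> 109.232.79.12
  39.0.0.0/9 (39.0.0.0 - 39.127.255.255) -> 109.232.79.56
  39.0.0.0/10 (39.0.0.0 - 39.63.255.255) -> 109.232.79.222
  39.48.0.0/12 (39.48.0.0 - 39.63.255.255) -> 109.232.79.33
More-specific entries that do NOT match:
  39.112.128.0/21 (39.112.128.0 - 39.112.135.255) does not contain 39.48.129.173
  39.48.192.0/19 (39.48.192.0 - 39.48.223.255) does not contain 39.48.129.173
  37.48.0.0/14 (37.48.0.0 - 37.51.255.255) does not contain 39.48.129.173
Longest matching prefix is /12 -> next hop 109.232.79.33.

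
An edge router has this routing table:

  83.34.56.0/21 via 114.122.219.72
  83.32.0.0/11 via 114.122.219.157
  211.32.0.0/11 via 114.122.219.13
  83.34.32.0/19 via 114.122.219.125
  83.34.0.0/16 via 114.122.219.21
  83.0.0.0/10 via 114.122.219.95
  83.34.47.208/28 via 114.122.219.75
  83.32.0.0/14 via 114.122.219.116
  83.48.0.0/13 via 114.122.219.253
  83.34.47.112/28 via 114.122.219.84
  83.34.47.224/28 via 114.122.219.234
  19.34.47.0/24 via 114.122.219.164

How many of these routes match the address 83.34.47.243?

Prefixes containing 83.34.47.243:
  83.0.0.0/10 (83.0.0.0 - 83.63.255.255)
  83.32.0.0/11 (83.32.0.0 - 83.63.255.255)
  83.32.0.0/14 (83.32.0.0 - 83.35.255.255)
  83.34.0.0/16 (83.34.0.0 - 83.34.255.255)
  83.34.32.0/19 (83.34.32.0 - 83.34.63.255)
Total matching entries: 5.

5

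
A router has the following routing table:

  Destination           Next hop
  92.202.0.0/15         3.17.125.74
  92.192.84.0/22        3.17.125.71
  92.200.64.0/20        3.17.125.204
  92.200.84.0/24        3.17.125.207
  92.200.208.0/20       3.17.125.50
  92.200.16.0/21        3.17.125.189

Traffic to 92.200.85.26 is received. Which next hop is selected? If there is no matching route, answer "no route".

No entry's prefix contains 92.200.85.26; there is no default route.

no route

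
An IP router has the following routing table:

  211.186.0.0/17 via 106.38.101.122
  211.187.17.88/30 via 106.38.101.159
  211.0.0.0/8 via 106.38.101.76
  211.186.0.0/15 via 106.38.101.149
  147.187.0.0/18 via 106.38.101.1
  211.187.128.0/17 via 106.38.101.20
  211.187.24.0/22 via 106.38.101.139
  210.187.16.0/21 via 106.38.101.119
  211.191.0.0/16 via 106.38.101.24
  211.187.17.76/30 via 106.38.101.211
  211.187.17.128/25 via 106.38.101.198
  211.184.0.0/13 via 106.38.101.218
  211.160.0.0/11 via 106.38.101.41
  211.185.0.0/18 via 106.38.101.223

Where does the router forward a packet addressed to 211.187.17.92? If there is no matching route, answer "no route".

Routes whose prefix contains 211.187.17.92:
  211.0.0.0/8 (211.0.0.0 - 211.255.255.255) -> 106.38.101.76
  211.160.0.0/11 (211.160.0.0 - 211.191.255.255) -> 106.38.101.41
  211.184.0.0/13 (211.184.0.0 - 211.191.255.255) -> 106.38.101.218
  211.186.0.0/15 (211.186.0.0 - 211.187.255.255) -> 106.38.101.149
More-specific entries that do NOT match:
  211.187.17.88/30 (211.187.17.88 - 211.187.17.91) does not contain 211.187.17.92
  211.187.17.76/30 (211.187.17.76 - 211.187.17.79) does not contain 211.187.17.92
  211.187.17.128/25 (211.187.17.128 - 211.187.17.255) does not contain 211.187.17.92
  211.187.24.0/22 (211.187.24.0 - 211.187.27.255) does not contain 211.187.17.92
  210.187.16.0/21 (210.187.16.0 - 210.187.23.255) does not contain 211.187.17.92
  147.187.0.0/18 (147.187.0.0 - 147.187.63.255) does not contain 211.187.17.92
  211.185.0.0/18 (211.185.0.0 - 211.185.63.255) does not contain 211.187.17.92
  211.186.0.0/17 (211.186.0.0 - 211.186.127.255) does not contain 211.187.17.92
  211.187.128.0/17 (211.187.128.0 - 211.187.255.255) does not contain 211.187.17.92
  211.191.0.0/16 (211.191.0.0 - 211.191.255.255) does not contain 211.187.17.92
Longest matching prefix is /15 -> next hop 106.38.101.149.

106.38.101.149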